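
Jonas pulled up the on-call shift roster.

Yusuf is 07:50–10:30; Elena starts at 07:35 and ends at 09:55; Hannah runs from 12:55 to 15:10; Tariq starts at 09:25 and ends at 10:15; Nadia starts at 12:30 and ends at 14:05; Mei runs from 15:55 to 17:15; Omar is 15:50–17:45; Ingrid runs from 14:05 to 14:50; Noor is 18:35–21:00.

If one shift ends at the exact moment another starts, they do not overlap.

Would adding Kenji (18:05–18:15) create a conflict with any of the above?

No — it doesn't clash with anything

Elena: ends 09:55 at or before Kenji starts 18:05 → clear.
Yusuf: ends 10:30 at or before Kenji starts 18:05 → clear.
Tariq: ends 10:15 at or before Kenji starts 18:05 → clear.
Nadia: ends 14:05 at or before Kenji starts 18:05 → clear.
Hannah: ends 15:10 at or before Kenji starts 18:05 → clear.
Ingrid: ends 14:50 at or before Kenji starts 18:05 → clear.
Omar: ends 17:45 at or before Kenji starts 18:05 → clear.
Mei: ends 17:15 at or before Kenji starts 18:05 → clear.
Noor: starts 18:35 at or after Kenji ends 18:15 → clear.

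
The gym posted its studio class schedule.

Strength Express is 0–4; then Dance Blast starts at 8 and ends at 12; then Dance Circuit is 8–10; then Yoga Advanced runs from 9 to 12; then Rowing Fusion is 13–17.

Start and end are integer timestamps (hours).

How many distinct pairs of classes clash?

3

Two intervals overlap when each starts before the other ends.
Sorted by start: Strength Express, Dance Blast, Dance Circuit, Yoga Advanced, Rowing Fusion.
Dance Blast starts after Strength Express ends — done with Strength Express.
Dance Circuit starts before Dance Blast ends → Dance Blast and Dance Circuit overlap.
Yoga Advanced starts before Dance Blast ends → Dance Blast and Yoga Advanced overlap.
Rowing Fusion starts after Dance Blast ends.
Yoga Advanced starts before Dance Circuit ends → Dance Circuit and Yoga Advanced overlap.
Rowing Fusion starts after Dance Circuit ends.
Rowing Fusion starts after Yoga Advanced ends.
Overlapping pairs: Dance Blast & Dance Circuit, Dance Blast & Yoga Advanced, Dance Circuit & Yoga Advanced — 3 in total.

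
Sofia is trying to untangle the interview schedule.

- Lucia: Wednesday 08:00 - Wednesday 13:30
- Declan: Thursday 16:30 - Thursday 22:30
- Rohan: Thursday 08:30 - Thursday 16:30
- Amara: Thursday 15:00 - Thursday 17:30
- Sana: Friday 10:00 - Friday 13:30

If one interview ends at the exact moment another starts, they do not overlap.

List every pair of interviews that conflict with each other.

Check each pair: they overlap iff neither finishes before the other starts.
Sorted by start: Lucia, Rohan, Amara, Declan, Sana.
Rohan starts after Lucia ends, so nothing later overlaps Lucia either.
Amara starts before Rohan ends → Rohan and Amara overlap.
Declan starts exactly when Rohan ends (back-to-back, no overlap), so nothing later overlaps Rohan either.
Declan starts before Amara ends → Amara and Declan overlap.
Sana starts after Amara ends.
Sana starts after Declan ends.

Amara & Declan, Amara & Rohan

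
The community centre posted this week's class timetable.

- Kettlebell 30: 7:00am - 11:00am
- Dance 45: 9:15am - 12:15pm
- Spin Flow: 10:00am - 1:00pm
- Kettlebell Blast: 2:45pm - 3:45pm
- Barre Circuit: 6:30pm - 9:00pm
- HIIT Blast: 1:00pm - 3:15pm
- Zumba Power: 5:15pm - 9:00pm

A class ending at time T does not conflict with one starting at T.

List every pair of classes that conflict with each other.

Barre Circuit & Zumba Power, Dance 45 & Kettlebell 30, Dance 45 & Spin Flow, HIIT Blast & Kettlebell Blast, Kettlebell 30 & Spin Flow

Sorted by start: Kettlebell 30, Dance 45, Spin Flow, HIIT Blast, Kettlebell Blast, Zumba Power, Barre Circuit.
Dance 45 starts before Kettlebell 30 ends → Kettlebell 30 and Dance 45 overlap.
Spin Flow starts before Kettlebell 30 ends → Kettlebell 30 and Spin Flow overlap.
HIIT Blast starts after Kettlebell 30 ends, so nothing later overlaps Kettlebell 30 either.
Spin Flow starts before Dance 45 ends → Dance 45 and Spin Flow overlap.
HIIT Blast starts after Dance 45 ends, so nothing later overlaps Dance 45 either.
HIIT Blast starts exactly when Spin Flow ends (back-to-back, no overlap), so nothing later overlaps Spin Flow either.
Kettlebell Blast starts before HIIT Blast ends → HIIT Blast and Kettlebell Blast overlap.
Zumba Power starts after HIIT Blast ends, so nothing later overlaps HIIT Blast either.
Zumba Power starts after Kettlebell Blast ends, so nothing later overlaps Kettlebell Blast either.
Barre Circuit starts before Zumba Power ends → Zumba Power and Barre Circuit overlap.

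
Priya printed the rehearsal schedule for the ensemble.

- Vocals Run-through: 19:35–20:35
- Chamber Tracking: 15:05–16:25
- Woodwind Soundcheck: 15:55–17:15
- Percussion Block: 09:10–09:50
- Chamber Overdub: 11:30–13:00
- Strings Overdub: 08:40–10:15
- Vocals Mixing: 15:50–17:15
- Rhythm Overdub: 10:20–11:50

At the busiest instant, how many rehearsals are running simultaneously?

3

Sort all start/end points and keep a running count:
08:40 start Strings Overdub → 1
09:10 start Percussion Block → 2
09:50 end Percussion Block → 1
10:15 end Strings Overdub → 0
10:20 start Rhythm Overdub → 1
11:30 start Chamber Overdub → 2
11:50 end Rhythm Overdub → 1
13:00 end Chamber Overdub → 0
15:05 start Chamber Tracking → 1
15:50 start Vocals Mixing → 2
15:55 start Woodwind Soundcheck → 3
16:25 end Chamber Tracking → 2
17:15 end Vocals Mixing → 1
17:15 end Woodwind Soundcheck → 0
19:35 start Vocals Run-through → 1
20:35 end Vocals Run-through → 0
Peak is 3, at 15:55 (Chamber Tracking, Vocals Mixing, Woodwind Soundcheck).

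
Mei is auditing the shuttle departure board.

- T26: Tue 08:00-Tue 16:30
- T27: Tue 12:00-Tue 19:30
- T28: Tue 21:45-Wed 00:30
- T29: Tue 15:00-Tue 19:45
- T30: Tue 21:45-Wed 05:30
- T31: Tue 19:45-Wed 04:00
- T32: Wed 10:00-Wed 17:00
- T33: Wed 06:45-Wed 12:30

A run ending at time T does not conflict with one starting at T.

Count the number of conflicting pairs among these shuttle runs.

Check each pair: they overlap iff neither finishes before the other starts.
Sorted by start: T26, T27, T29, T31, T28, T30, T33, T32.
T27 starts before T26 ends → T26 and T27 overlap.
T29 starts before T26 ends → T26 and T29 overlap.
T31 starts after T26 ends, so nothing later overlaps T26 either.
T29 starts before T27 ends → T27 and T29 overlap.
T31 starts after T27 ends, so nothing later overlaps T27 either.
T31 starts exactly when T29 ends (back-to-back, no overlap), so nothing later overlaps T29 either.
T28 starts before T31 ends → T31 and T28 overlap.
T30 starts before T31 ends → T31 and T30 overlap.
T33 starts after T31 ends, so nothing later overlaps T31 either.
T30 starts before T28 ends → T28 and T30 overlap.
T33 starts after T28 ends, so nothing later overlaps T28 either.
T33 starts after T30 ends, so nothing later overlaps T30 either.
T32 starts before T33 ends → T33 and T32 overlap.
Overlapping pairs: T26 & T27, T26 & T29, T27 & T29, T28 & T30, T28 & T31, T30 & T31, T32 & T33 — 7 in total.

7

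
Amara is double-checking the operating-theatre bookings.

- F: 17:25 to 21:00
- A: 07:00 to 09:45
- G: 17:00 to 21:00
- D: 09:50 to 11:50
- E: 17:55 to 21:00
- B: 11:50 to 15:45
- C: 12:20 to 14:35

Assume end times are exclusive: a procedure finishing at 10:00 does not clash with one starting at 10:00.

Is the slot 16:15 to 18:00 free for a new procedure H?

No — it overlaps E, F, G

A: ends 09:45 at or before H starts 16:15 → clear.
D: ends 11:50 at or before H starts 16:15 → clear.
B: ends 15:45 at or before H starts 16:15 → clear.
C: ends 14:35 at or before H starts 16:15 → clear.
G: starts 17:00 before H ends 18:00, and ends 21:00 after H starts 16:15 → overlap.
F: starts 17:25 before H ends 18:00, and ends 21:00 after H starts 16:15 → overlap.
E: starts 17:55 before H ends 18:00, and ends 21:00 after H starts 16:15 → overlap.
H overlaps E, F, G.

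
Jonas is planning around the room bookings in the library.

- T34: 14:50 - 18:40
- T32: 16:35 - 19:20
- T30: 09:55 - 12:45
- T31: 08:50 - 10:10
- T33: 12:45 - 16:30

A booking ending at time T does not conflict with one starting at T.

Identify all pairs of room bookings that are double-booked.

T30 & T31, T32 & T34, T33 & T34

Sorted by start: T31, T30, T33, T34, T32.
T30 starts before T31 ends → T31 and T30 overlap.
T33 starts after T31 ends, so T31 has no further overlaps.
T33 starts exactly when T30 ends (back-to-back, no overlap), so T30 has no further overlaps.
T34 starts before T33 ends → T33 and T34 overlap.
T32 starts after T33 ends.
T32 starts before T34 ends → T34 and T32 overlap.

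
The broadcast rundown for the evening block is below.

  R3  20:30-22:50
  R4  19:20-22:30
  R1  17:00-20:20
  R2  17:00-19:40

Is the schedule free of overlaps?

Sorted by start: R1, R2, R4, R3.
R2 starts before R1 ends → R1 and R2 overlap.
That's a conflict, so the schedule is not conflict-free.

No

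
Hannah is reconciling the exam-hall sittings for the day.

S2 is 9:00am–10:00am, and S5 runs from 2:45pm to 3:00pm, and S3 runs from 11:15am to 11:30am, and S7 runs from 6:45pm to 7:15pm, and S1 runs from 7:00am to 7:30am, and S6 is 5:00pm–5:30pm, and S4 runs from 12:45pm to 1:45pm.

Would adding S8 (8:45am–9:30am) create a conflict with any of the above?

S1: ends 7:30am at or before S8 starts 8:45am → clear.
S2: starts 9:00am before S8 ends 9:30am, and ends 10:00am after S8 starts 8:45am → overlap.
S3: starts 11:15am at or after S8 ends 9:30am → clear.
S4: starts 12:45pm at or after S8 ends 9:30am → clear.
S5: starts 2:45pm at or after S8 ends 9:30am → clear.
S6: starts 5:00pm at or after S8 ends 9:30am → clear.
S7: starts 6:45pm at or after S8 ends 9:30am → clear.
S8 overlaps S2.

Yes — it overlaps S2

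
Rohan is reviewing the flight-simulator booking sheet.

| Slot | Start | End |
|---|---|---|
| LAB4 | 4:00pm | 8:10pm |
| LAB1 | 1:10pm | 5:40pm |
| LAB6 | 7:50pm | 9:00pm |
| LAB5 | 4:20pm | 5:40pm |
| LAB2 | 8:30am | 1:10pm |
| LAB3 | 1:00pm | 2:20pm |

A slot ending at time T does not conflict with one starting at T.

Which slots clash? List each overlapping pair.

LAB1 & LAB3, LAB1 & LAB4, LAB1 & LAB5, LAB2 & LAB3, LAB4 & LAB5, LAB4 & LAB6

Two intervals overlap when each starts before the other ends.
Sorted by start: LAB2, LAB3, LAB1, LAB4, LAB5, LAB6.
LAB3 starts before LAB2 ends → LAB2 and LAB3 overlap.
LAB1 starts exactly when LAB2 ends (back-to-back, no overlap) — done with LAB2.
LAB1 starts before LAB3 ends → LAB3 and LAB1 overlap.
LAB4 starts after LAB3 ends — done with LAB3.
LAB4 starts before LAB1 ends → LAB1 and LAB4 overlap.
LAB5 starts before LAB1 ends → LAB1 and LAB5 overlap.
LAB6 starts after LAB1 ends.
LAB5 starts before LAB4 ends → LAB4 and LAB5 overlap.
LAB6 starts before LAB4 ends → LAB4 and LAB6 overlap.
LAB6 starts after LAB5 ends.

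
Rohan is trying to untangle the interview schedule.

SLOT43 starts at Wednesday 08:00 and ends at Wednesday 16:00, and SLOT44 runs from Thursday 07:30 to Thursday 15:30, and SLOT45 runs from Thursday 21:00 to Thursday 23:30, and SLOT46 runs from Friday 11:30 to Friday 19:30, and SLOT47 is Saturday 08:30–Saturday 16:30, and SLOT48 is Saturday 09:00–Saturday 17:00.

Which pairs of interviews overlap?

Sorted by start: SLOT43, SLOT44, SLOT45, SLOT46, SLOT47, SLOT48.
SLOT44 starts after SLOT43 ends, so nothing later overlaps SLOT43 either.
SLOT45 starts after SLOT44 ends, so nothing later overlaps SLOT44 either.
SLOT46 starts after SLOT45 ends, so nothing later overlaps SLOT45 either.
SLOT47 starts after SLOT46 ends, so nothing later overlaps SLOT46 either.
SLOT48 starts before SLOT47 ends → SLOT47 and SLOT48 overlap.

SLOT47 & SLOT48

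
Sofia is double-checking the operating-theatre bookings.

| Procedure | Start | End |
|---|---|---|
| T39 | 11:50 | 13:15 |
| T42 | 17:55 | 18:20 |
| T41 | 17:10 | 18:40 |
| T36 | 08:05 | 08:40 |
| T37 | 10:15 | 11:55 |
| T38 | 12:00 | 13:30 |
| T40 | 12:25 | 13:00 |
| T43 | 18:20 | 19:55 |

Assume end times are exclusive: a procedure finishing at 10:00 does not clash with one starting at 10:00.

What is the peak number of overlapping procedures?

3

Sweep the timeline, counting +1 at each start and −1 at each end (ends before starts at a tie):
08:05 start T36 → 1
08:40 end T36 → 0
10:15 start T37 → 1
11:50 start T39 → 2
11:55 end T37 → 1
12:00 start T38 → 2
12:25 start T40 → 3
13:00 end T40 → 2
13:15 end T39 → 1
13:30 end T38 → 0
17:10 start T41 → 1
17:55 start T42 → 2
18:20 end T42 → 1
18:20 start T43 → 2
18:40 end T41 → 1
19:55 end T43 → 0
Peak is 3, at 12:25 (T38, T39, T40).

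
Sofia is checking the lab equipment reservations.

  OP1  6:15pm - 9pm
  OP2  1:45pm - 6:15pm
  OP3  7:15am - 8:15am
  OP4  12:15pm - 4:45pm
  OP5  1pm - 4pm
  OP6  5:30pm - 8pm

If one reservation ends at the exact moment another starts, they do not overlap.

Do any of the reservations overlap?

Yes

Sorted by start: OP3, OP4, OP5, OP2, OP6, OP1.
OP4 starts after OP3 ends — done with OP3.
OP5 starts before OP4 ends → OP4 and OP5 overlap.
That's a conflict, so the schedule is not conflict-free.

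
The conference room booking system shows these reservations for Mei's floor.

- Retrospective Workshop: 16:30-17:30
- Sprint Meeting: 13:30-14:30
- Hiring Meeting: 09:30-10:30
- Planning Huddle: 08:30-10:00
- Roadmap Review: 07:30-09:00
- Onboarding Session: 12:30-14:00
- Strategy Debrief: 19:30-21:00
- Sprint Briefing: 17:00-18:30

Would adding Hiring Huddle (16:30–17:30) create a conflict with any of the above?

Roadmap Review: ends 09:00 at or before Hiring Huddle starts 16:30 → clear.
Planning Huddle: ends 10:00 at or before Hiring Huddle starts 16:30 → clear.
Hiring Meeting: ends 10:30 at or before Hiring Huddle starts 16:30 → clear.
Onboarding Session: ends 14:00 at or before Hiring Huddle starts 16:30 → clear.
Sprint Meeting: ends 14:30 at or before Hiring Huddle starts 16:30 → clear.
Retrospective Workshop: starts 16:30 before Hiring Huddle ends 17:30, and ends 17:30 after Hiring Huddle starts 16:30 → overlap.
Sprint Briefing: starts 17:00 before Hiring Huddle ends 17:30, and ends 18:30 after Hiring Huddle starts 16:30 → overlap.
Strategy Debrief: starts 19:30 at or after Hiring Huddle ends 17:30 → clear.
Hiring Huddle overlaps Retrospective Workshop, Sprint Briefing.

Yes — it overlaps Retrospective Workshop, Sprint Briefing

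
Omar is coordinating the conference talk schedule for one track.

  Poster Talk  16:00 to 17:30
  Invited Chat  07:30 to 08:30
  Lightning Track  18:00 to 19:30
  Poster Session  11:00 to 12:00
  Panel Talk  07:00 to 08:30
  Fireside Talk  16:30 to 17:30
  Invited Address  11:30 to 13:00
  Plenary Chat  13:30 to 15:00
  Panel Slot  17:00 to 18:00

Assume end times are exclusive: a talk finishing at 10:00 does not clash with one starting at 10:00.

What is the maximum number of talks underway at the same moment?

Sort all start/end points and keep a running count:
07:00 start Panel Talk → 1
07:30 start Invited Chat → 2
08:30 end Invited Chat → 1
08:30 end Panel Talk → 0
11:00 start Poster Session → 1
11:30 start Invited Address → 2
12:00 end Poster Session → 1
13:00 end Invited Address → 0
13:30 start Plenary Chat → 1
15:00 end Plenary Chat → 0
16:00 start Poster Talk → 1
16:30 start Fireside Talk → 2
17:00 start Panel Slot → 3
17:30 end Fireside Talk → 2
17:30 end Poster Talk → 1
18:00 end Panel Slot → 0
18:00 start Lightning Track → 1
19:30 end Lightning Track → 0
Peak is 3, at 17:00 (Fireside Talk, Panel Slot, Poster Talk).

3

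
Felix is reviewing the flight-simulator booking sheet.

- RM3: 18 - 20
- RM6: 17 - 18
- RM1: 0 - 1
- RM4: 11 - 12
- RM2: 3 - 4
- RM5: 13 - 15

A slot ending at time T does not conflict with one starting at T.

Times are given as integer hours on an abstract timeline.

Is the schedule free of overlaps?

Yes

Check each pair: they overlap iff neither finishes before the other starts.
Sorted by start: RM1, RM2, RM4, RM5, RM6, RM3.
RM2 starts after RM1 ends; RM1 is clear from here.
RM4 starts after RM2 ends; RM2 is clear from here.
RM5 starts after RM4 ends; RM4 is clear from here.
RM6 starts after RM5 ends; RM5 is clear from here.
RM3 starts exactly when RM6 ends (back-to-back, no overlap).
Every pair is clear; the schedule has no overlaps.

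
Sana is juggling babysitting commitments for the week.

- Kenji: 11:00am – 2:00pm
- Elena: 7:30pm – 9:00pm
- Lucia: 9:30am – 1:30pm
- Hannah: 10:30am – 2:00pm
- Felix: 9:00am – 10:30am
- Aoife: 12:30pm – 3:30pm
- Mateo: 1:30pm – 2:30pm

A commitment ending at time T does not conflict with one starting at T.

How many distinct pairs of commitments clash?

Sorted by start: Felix, Lucia, Hannah, Kenji, Aoife, Mateo, Elena.
Lucia starts before Felix ends → Felix and Lucia overlap.
Hannah starts exactly when Felix ends (back-to-back, no overlap), so nothing later overlaps Felix either.
Hannah starts before Lucia ends → Lucia and Hannah overlap.
Kenji starts before Lucia ends → Lucia and Kenji overlap.
Aoife starts before Lucia ends → Lucia and Aoife overlap.
Mateo starts exactly when Lucia ends (back-to-back, no overlap), so nothing later overlaps Lucia either.
Kenji starts before Hannah ends → Hannah and Kenji overlap.
Aoife starts before Hannah ends → Hannah and Aoife overlap.
Mateo starts before Hannah ends → Hannah and Mateo overlap.
Elena starts after Hannah ends.
Aoife starts before Kenji ends → Kenji and Aoife overlap.
Mateo starts before Kenji ends → Kenji and Mateo overlap.
Elena starts after Kenji ends.
Mateo starts before Aoife ends → Aoife and Mateo overlap.
Elena starts after Aoife ends.
Elena starts after Mateo ends.
Overlapping pairs: Aoife & Hannah, Aoife & Kenji, Aoife & Lucia, Aoife & Mateo, Felix & Lucia, Hannah & Kenji, Hannah & Lucia, Hannah & Mateo, Kenji & Lucia, Kenji & Mateo — 10 in total.

10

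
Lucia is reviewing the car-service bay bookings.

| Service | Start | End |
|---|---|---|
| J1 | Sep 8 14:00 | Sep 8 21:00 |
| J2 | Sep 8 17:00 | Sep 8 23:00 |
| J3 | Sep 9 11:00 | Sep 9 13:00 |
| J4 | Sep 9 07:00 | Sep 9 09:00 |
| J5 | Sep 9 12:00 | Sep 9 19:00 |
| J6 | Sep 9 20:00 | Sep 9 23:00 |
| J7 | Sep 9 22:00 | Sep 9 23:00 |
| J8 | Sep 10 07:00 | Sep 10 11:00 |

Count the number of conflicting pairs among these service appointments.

Sorted by start: J1, J2, J4, J3, J5, J6, J7, J8.
J2 starts before J1 ends → J1 and J2 overlap.
J4 starts after J1 ends — done with J1.
J4 starts after J2 ends — done with J2.
J3 starts after J4 ends — done with J4.
J5 starts before J3 ends → J3 and J5 overlap.
J6 starts after J3 ends — done with J3.
J6 starts after J5 ends — done with J5.
J7 starts before J6 ends → J6 and J7 overlap.
J8 starts after J6 ends.
J8 starts after J7 ends.
Overlapping pairs: J1 & J2, J3 & J5, J6 & J7 — 3 in total.

3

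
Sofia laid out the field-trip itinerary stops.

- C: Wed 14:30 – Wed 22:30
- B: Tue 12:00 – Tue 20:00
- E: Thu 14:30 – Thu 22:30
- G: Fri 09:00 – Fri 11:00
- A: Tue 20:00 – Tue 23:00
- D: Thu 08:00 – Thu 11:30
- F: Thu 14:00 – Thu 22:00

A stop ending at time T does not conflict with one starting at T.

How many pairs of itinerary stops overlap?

Sorted by start: B, A, C, D, F, E, G.
A starts exactly when B ends (back-to-back, no overlap), so nothing later overlaps B either.
C starts after A ends, so nothing later overlaps A either.
D starts after C ends, so nothing later overlaps C either.
F starts after D ends, so nothing later overlaps D either.
E starts before F ends → F and E overlap.
G starts after F ends.
G starts after E ends.
Overlapping pairs: E & F — 1 in total.

1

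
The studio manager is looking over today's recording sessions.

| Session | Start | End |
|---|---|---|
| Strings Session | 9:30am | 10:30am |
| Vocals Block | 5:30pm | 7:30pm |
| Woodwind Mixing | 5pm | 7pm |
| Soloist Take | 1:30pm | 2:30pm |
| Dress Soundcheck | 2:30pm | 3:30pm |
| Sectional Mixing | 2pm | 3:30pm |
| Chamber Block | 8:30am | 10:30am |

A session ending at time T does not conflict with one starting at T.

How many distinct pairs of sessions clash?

Two intervals overlap when each starts before the other ends.
Sorted by start: Chamber Block, Strings Session, Soloist Take, Sectional Mixing, Dress Soundcheck, Woodwind Mixing, Vocals Block.
Strings Session starts before Chamber Block ends → Chamber Block and Strings Session overlap.
Soloist Take starts after Chamber Block ends — done with Chamber Block.
Soloist Take starts after Strings Session ends — done with Strings Session.
Sectional Mixing starts before Soloist Take ends → Soloist Take and Sectional Mixing overlap.
Dress Soundcheck starts exactly when Soloist Take ends (back-to-back, no overlap) — done with Soloist Take.
Dress Soundcheck starts before Sectional Mixing ends → Sectional Mixing and Dress Soundcheck overlap.
Woodwind Mixing starts after Sectional Mixing ends — done with Sectional Mixing.
Woodwind Mixing starts after Dress Soundcheck ends — done with Dress Soundcheck.
Vocals Block starts before Woodwind Mixing ends → Woodwind Mixing and Vocals Block overlap.
Overlapping pairs: Chamber Block & Strings Session, Dress Soundcheck & Sectional Mixing, Sectional Mixing & Soloist Take, Vocals Block & Woodwind Mixing — 4 in total.

4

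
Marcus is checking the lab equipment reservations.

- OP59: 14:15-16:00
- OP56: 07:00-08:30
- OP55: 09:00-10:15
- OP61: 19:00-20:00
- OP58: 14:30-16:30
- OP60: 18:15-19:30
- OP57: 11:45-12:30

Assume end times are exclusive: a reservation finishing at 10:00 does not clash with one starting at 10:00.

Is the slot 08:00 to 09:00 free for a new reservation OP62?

No — it overlaps OP56

OP56: starts 07:00 before OP62 ends 09:00, and ends 08:30 after OP62 starts 08:00 → overlap.
OP55: starts 09:00 at or after OP62 ends 09:00 → clear.
OP57: starts 11:45 at or after OP62 ends 09:00 → clear.
OP59: starts 14:15 at or after OP62 ends 09:00 → clear.
OP58: starts 14:30 at or after OP62 ends 09:00 → clear.
OP60: starts 18:15 at or after OP62 ends 09:00 → clear.
OP61: starts 19:00 at or after OP62 ends 09:00 → clear.
OP62 overlaps OP56.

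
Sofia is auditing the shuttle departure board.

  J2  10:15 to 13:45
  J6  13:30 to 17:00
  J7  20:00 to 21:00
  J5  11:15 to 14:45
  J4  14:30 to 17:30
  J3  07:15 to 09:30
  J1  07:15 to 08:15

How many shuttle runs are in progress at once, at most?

Sort all start/end points and keep a running count:
07:15 start J1 → 1
07:15 start J3 → 2
08:15 end J1 → 1
09:30 end J3 → 0
10:15 start J2 → 1
11:15 start J5 → 2
13:30 start J6 → 3
13:45 end J2 → 2
14:30 start J4 → 3
14:45 end J5 → 2
17:00 end J6 → 1
17:30 end J4 → 0
20:00 start J7 → 1
21:00 end J7 → 0
Peak is 3, at 13:30 (J2, J5, J6).

3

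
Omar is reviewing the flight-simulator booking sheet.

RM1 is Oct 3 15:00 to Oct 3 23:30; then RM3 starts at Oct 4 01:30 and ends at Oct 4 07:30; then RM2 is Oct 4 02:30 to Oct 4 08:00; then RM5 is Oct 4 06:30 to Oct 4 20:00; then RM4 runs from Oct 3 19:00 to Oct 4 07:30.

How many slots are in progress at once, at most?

4

Walk through starts and ends in time order (an end at T is processed before a start at T):
Oct 3 15:00 start RM1 → 1
Oct 3 19:00 start RM4 → 2
Oct 3 23:30 end RM1 → 1
Oct 4 01:30 start RM3 → 2
Oct 4 02:30 start RM2 → 3
Oct 4 06:30 start RM5 → 4
Oct 4 07:30 end RM3 → 3
Oct 4 07:30 end RM4 → 2
Oct 4 08:00 end RM2 → 1
Oct 4 20:00 end RM5 → 0
Peak is 4, at Oct 4 06:30 (RM2, RM3, RM4, RM5).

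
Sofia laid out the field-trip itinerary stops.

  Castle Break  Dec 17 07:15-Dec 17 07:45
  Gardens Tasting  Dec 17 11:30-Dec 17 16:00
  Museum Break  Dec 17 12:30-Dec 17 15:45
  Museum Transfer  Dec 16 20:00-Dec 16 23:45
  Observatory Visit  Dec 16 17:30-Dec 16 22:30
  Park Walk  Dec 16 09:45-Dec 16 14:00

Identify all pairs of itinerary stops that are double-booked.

Sorted by start: Park Walk, Observatory Visit, Museum Transfer, Castle Break, Gardens Tasting, Museum Break.
Observatory Visit starts after Park Walk ends, so Park Walk has no further overlaps.
Museum Transfer starts before Observatory Visit ends → Observatory Visit and Museum Transfer overlap.
Castle Break starts after Observatory Visit ends, so Observatory Visit has no further overlaps.
Castle Break starts after Museum Transfer ends, so Museum Transfer has no further overlaps.
Gardens Tasting starts after Castle Break ends, so Castle Break has no further overlaps.
Museum Break starts before Gardens Tasting ends → Gardens Tasting and Museum Break overlap.

Gardens Tasting & Museum Break, Museum Transfer & Observatory Visit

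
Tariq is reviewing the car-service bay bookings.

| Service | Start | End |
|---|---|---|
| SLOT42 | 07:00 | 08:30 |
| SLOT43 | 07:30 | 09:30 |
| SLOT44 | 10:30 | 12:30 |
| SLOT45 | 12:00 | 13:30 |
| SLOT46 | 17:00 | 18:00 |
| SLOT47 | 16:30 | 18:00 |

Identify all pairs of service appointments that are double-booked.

SLOT42 & SLOT43, SLOT44 & SLOT45, SLOT46 & SLOT47

Two intervals overlap when each starts before the other ends.
Sorted by start: SLOT42, SLOT43, SLOT44, SLOT45, SLOT47, SLOT46.
SLOT43 starts before SLOT42 ends → SLOT42 and SLOT43 overlap.
SLOT44 starts after SLOT42 ends, so SLOT42 has no further overlaps.
SLOT44 starts after SLOT43 ends, so SLOT43 has no further overlaps.
SLOT45 starts before SLOT44 ends → SLOT44 and SLOT45 overlap.
SLOT47 starts after SLOT44 ends, so SLOT44 has no further overlaps.
SLOT47 starts after SLOT45 ends, so SLOT45 has no further overlaps.
SLOT46 starts before SLOT47 ends → SLOT47 and SLOT46 overlap.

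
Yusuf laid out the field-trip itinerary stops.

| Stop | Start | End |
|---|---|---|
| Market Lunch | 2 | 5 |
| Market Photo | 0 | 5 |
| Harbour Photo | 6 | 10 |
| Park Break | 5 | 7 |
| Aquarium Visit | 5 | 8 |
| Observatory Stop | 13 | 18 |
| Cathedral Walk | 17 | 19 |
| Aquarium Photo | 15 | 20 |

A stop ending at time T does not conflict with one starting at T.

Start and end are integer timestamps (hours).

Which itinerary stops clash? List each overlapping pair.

Aquarium Photo & Cathedral Walk, Aquarium Photo & Observatory Stop, Aquarium Visit & Harbour Photo, Aquarium Visit & Park Break, Cathedral Walk & Observatory Stop, Harbour Photo & Park Break, Market Lunch & Market Photo

Sorted by start: Market Photo, Market Lunch, Park Break, Aquarium Visit, Harbour Photo, Observatory Stop, Aquarium Photo, Cathedral Walk.
Market Lunch starts before Market Photo ends → Market Photo and Market Lunch overlap.
Park Break starts exactly when Market Photo ends (back-to-back, no overlap) — done with Market Photo.
Park Break starts exactly when Market Lunch ends (back-to-back, no overlap) — done with Market Lunch.
Aquarium Visit starts before Park Break ends → Park Break and Aquarium Visit overlap.
Harbour Photo starts before Park Break ends → Park Break and Harbour Photo overlap.
Observatory Stop starts after Park Break ends — done with Park Break.
Harbour Photo starts before Aquarium Visit ends → Aquarium Visit and Harbour Photo overlap.
Observatory Stop starts after Aquarium Visit ends — done with Aquarium Visit.
Observatory Stop starts after Harbour Photo ends — done with Harbour Photo.
Aquarium Photo starts before Observatory Stop ends → Observatory Stop and Aquarium Photo overlap.
Cathedral Walk starts before Observatory Stop ends → Observatory Stop and Cathedral Walk overlap.
Cathedral Walk starts before Aquarium Photo ends → Aquarium Photo and Cathedral Walk overlap.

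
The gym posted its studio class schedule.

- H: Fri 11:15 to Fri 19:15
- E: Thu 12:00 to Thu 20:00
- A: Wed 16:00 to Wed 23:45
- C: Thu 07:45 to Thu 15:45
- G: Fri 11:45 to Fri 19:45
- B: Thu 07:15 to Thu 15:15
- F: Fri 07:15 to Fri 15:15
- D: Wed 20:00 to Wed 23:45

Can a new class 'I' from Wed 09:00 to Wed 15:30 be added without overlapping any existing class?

A: starts Wed 16:00 at or after I ends Wed 15:30 → clear.
D: starts Wed 20:00 at or after I ends Wed 15:30 → clear.
B: starts Thu 07:15 at or after I ends Wed 15:30 → clear.
C: starts Thu 07:45 at or after I ends Wed 15:30 → clear.
E: starts Thu 12:00 at or after I ends Wed 15:30 → clear.
F: starts Fri 07:15 at or after I ends Wed 15:30 → clear.
H: starts Fri 11:15 at or after I ends Wed 15:30 → clear.
G: starts Fri 11:45 at or after I ends Wed 15:30 → clear.

Yes — the slot is free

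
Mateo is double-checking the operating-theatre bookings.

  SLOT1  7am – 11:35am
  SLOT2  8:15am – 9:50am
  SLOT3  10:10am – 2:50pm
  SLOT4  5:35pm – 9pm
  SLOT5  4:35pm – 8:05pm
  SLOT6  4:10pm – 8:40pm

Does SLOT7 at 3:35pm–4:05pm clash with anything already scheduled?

No — it doesn't clash with anything

SLOT1: ends 11:35am at or before SLOT7 starts 3:35pm → clear.
SLOT2: ends 9:50am at or before SLOT7 starts 3:35pm → clear.
SLOT3: ends 2:50pm at or before SLOT7 starts 3:35pm → clear.
SLOT6: starts 4:10pm at or after SLOT7 ends 4:05pm → clear.
SLOT5: starts 4:35pm at or after SLOT7 ends 4:05pm → clear.
SLOT4: starts 5:35pm at or after SLOT7 ends 4:05pm → clear.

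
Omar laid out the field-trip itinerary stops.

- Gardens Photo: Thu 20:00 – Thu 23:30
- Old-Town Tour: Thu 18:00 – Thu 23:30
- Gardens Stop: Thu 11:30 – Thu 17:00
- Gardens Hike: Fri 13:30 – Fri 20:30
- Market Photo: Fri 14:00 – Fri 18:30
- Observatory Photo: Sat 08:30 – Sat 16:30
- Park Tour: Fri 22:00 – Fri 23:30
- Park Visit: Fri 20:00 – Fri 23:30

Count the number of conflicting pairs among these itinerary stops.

Two intervals overlap when each starts before the other ends.
Sorted by start: Gardens Stop, Old-Town Tour, Gardens Photo, Gardens Hike, Market Photo, Park Visit, Park Tour, Observatory Photo.
Old-Town Tour starts after Gardens Stop ends; Gardens Stop is clear from here.
Gardens Photo starts before Old-Town Tour ends → Old-Town Tour and Gardens Photo overlap.
Gardens Hike starts after Old-Town Tour ends; Old-Town Tour is clear from here.
Gardens Hike starts after Gardens Photo ends; Gardens Photo is clear from here.
Market Photo starts before Gardens Hike ends → Gardens Hike and Market Photo overlap.
Park Visit starts before Gardens Hike ends → Gardens Hike and Park Visit overlap.
Park Tour starts after Gardens Hike ends; Gardens Hike is clear from here.
Park Visit starts after Market Photo ends; Market Photo is clear from here.
Park Tour starts before Park Visit ends → Park Visit and Park Tour overlap.
Observatory Photo starts after Park Visit ends.
Observatory Photo starts after Park Tour ends.
Overlapping pairs: Gardens Hike & Market Photo, Gardens Hike & Park Visit, Gardens Photo & Old-Town Tour, Park Tour & Park Visit — 4 in total.

4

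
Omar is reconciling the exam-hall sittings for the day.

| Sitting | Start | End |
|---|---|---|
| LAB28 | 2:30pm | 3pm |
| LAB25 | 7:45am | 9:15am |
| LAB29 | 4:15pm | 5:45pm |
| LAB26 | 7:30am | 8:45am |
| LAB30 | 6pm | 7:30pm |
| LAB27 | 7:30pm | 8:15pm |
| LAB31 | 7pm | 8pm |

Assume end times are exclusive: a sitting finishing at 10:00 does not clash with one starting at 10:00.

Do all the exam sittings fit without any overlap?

Sorted by start: LAB26, LAB25, LAB28, LAB29, LAB30, LAB31, LAB27.
LAB25 starts before LAB26 ends → LAB26 and LAB25 overlap.
That's a conflict, so the schedule is not conflict-free.

No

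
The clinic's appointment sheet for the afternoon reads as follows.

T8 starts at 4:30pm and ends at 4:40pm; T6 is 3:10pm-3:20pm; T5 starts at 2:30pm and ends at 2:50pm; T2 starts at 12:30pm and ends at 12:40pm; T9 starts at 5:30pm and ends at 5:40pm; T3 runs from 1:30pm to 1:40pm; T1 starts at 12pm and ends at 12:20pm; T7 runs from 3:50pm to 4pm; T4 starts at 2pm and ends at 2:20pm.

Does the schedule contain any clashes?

Sorted by start: T1, T2, T3, T4, T5, T6, T7, T8, T9.
T2 starts after T1 ends, so T1 has no further overlaps.
T3 starts after T2 ends, so T2 has no further overlaps.
T4 starts after T3 ends, so T3 has no further overlaps.
T5 starts after T4 ends, so T4 has no further overlaps.
T6 starts after T5 ends, so T5 has no further overlaps.
T7 starts after T6 ends, so T6 has no further overlaps.
T8 starts after T7 ends, so T7 has no further overlaps.
T9 starts after T8 ends.
Every pair is clear; the schedule has no overlaps.

No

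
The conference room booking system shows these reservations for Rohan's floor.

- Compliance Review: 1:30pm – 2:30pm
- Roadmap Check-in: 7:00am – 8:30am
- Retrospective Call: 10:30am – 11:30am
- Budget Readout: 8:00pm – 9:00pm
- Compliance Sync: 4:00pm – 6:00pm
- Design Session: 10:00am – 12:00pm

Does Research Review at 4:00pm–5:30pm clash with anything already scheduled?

Roadmap Check-in: ends 8:30am at or before Research Review starts 4:00pm → clear.
Design Session: ends 12:00pm at or before Research Review starts 4:00pm → clear.
Retrospective Call: ends 11:30am at or before Research Review starts 4:00pm → clear.
Compliance Review: ends 2:30pm at or before Research Review starts 4:00pm → clear.
Compliance Sync: starts 4:00pm before Research Review ends 5:30pm, and ends 6:00pm after Research Review starts 4:00pm → overlap.
Budget Readout: starts 8:00pm at or after Research Review ends 5:30pm → clear.
Research Review overlaps Compliance Sync.

Yes — it overlaps Compliance Sync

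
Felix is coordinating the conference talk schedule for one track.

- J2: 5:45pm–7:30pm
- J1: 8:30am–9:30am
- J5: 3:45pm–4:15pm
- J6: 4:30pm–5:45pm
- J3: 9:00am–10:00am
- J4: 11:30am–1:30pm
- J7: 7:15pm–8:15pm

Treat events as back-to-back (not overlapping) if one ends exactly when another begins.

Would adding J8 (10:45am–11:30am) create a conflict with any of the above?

No — it doesn't clash with anything

J1: ends 9:30am at or before J8 starts 10:45am → clear.
J3: ends 10:00am at or before J8 starts 10:45am → clear.
J4: starts 11:30am at or after J8 ends 11:30am → clear.
J5: starts 3:45pm at or after J8 ends 11:30am → clear.
J6: starts 4:30pm at or after J8 ends 11:30am → clear.
J2: starts 5:45pm at or after J8 ends 11:30am → clear.
J7: starts 7:15pm at or after J8 ends 11:30am → clear.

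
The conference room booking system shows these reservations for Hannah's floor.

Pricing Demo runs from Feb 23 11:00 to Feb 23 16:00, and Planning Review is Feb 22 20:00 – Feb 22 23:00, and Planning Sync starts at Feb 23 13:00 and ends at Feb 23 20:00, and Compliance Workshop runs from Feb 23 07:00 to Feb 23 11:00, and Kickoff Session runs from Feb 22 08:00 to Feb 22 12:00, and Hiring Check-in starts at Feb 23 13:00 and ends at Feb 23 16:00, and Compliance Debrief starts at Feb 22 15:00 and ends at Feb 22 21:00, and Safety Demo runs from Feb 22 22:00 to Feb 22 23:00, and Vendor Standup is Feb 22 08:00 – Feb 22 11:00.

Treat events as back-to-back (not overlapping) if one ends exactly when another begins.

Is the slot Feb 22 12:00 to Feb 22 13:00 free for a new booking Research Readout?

Yes — the slot is free

Kickoff Session: ends Feb 22 12:00 at or before Research Readout starts Feb 22 12:00 → clear.
Vendor Standup: ends Feb 22 11:00 at or before Research Readout starts Feb 22 12:00 → clear.
Compliance Debrief: starts Feb 22 15:00 at or after Research Readout ends Feb 22 13:00 → clear.
Planning Review: starts Feb 22 20:00 at or after Research Readout ends Feb 22 13:00 → clear.
Safety Demo: starts Feb 22 22:00 at or after Research Readout ends Feb 22 13:00 → clear.
Compliance Workshop: starts Feb 23 07:00 at or after Research Readout ends Feb 22 13:00 → clear.
Pricing Demo: starts Feb 23 11:00 at or after Research Readout ends Feb 22 13:00 → clear.
Hiring Check-in: starts Feb 23 13:00 at or after Research Readout ends Feb 22 13:00 → clear.
Planning Sync: starts Feb 23 13:00 at or after Research Readout ends Feb 22 13:00 → clear.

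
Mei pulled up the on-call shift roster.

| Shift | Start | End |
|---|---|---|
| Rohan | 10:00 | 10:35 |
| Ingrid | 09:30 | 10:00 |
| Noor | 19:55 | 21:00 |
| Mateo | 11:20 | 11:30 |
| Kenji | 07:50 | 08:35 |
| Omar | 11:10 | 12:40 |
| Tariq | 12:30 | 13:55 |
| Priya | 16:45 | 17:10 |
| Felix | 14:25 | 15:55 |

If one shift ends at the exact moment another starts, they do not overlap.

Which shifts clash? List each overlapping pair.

Sorted by start: Kenji, Ingrid, Rohan, Omar, Mateo, Tariq, Felix, Priya, Noor.
Ingrid starts after Kenji ends, so nothing later overlaps Kenji either.
Rohan starts exactly when Ingrid ends (back-to-back, no overlap), so nothing later overlaps Ingrid either.
Omar starts after Rohan ends, so nothing later overlaps Rohan either.
Mateo starts before Omar ends → Omar and Mateo overlap.
Tariq starts before Omar ends → Omar and Tariq overlap.
Felix starts after Omar ends, so nothing later overlaps Omar either.
Tariq starts after Mateo ends, so nothing later overlaps Mateo either.
Felix starts after Tariq ends, so nothing later overlaps Tariq either.
Priya starts after Felix ends, so nothing later overlaps Felix either.
Noor starts after Priya ends.

Mateo & Omar, Omar & Tariq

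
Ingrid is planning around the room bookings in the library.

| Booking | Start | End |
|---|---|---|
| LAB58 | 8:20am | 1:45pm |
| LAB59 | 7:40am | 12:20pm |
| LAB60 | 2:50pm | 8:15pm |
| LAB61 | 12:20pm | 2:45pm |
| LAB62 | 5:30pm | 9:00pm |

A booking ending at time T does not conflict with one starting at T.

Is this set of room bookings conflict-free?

Check each pair: they overlap iff neither finishes before the other starts.
Sorted by start: LAB59, LAB58, LAB61, LAB60, LAB62.
LAB58 starts before LAB59 ends → LAB59 and LAB58 overlap.
That's a conflict, so the schedule is not conflict-free.

No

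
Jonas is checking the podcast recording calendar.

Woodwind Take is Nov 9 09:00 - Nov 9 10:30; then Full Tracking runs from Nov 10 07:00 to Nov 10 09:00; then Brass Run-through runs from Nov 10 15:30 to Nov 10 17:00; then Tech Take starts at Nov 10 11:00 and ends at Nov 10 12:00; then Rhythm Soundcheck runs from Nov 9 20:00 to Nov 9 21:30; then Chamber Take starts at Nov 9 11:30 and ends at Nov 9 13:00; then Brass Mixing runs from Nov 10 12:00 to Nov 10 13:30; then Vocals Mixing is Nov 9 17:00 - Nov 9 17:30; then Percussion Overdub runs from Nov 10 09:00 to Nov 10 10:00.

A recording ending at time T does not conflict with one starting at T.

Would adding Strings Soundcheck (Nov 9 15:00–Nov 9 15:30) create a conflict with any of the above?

No — it doesn't clash with anything

Woodwind Take: ends Nov 9 10:30 at or before Strings Soundcheck starts Nov 9 15:00 → clear.
Chamber Take: ends Nov 9 13:00 at or before Strings Soundcheck starts Nov 9 15:00 → clear.
Vocals Mixing: starts Nov 9 17:00 at or after Strings Soundcheck ends Nov 9 15:30 → clear.
Rhythm Soundcheck: starts Nov 9 20:00 at or after Strings Soundcheck ends Nov 9 15:30 → clear.
Full Tracking: starts Nov 10 07:00 at or after Strings Soundcheck ends Nov 9 15:30 → clear.
Percussion Overdub: starts Nov 10 09:00 at or after Strings Soundcheck ends Nov 9 15:30 → clear.
Tech Take: starts Nov 10 11:00 at or after Strings Soundcheck ends Nov 9 15:30 → clear.
Brass Mixing: starts Nov 10 12:00 at or after Strings Soundcheck ends Nov 9 15:30 → clear.
Brass Run-through: starts Nov 10 15:30 at or after Strings Soundcheck ends Nov 9 15:30 → clear.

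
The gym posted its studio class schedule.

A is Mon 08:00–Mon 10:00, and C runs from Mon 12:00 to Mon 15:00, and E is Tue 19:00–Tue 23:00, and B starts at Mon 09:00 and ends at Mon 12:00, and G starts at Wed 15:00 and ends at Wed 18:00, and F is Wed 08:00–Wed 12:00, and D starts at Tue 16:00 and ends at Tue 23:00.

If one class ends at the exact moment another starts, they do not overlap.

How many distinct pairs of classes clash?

2

Sorted by start: A, B, C, D, E, F, G.
B starts before A ends → A and B overlap.
C starts after A ends, so nothing later overlaps A either.
C starts exactly when B ends (back-to-back, no overlap), so nothing later overlaps B either.
D starts after C ends, so nothing later overlaps C either.
E starts before D ends → D and E overlap.
F starts after D ends, so nothing later overlaps D either.
F starts after E ends, so nothing later overlaps E either.
G starts after F ends.
Overlapping pairs: A & B, D & E — 2 in total.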